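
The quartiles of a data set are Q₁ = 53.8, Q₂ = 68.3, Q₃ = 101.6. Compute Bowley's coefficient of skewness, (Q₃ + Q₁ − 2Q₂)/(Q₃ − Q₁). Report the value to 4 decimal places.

0.3933

numerator: Q₃ + Q₁ − 2Q₂ = 101.6 + 53.8 − 2×68.3 = 18.8000
denominator: Q₃ − Q₁ = 101.6 − 53.8 = 47.8000
Bowley skewness = 18.8000 / 47.8000 ≈ 0.3933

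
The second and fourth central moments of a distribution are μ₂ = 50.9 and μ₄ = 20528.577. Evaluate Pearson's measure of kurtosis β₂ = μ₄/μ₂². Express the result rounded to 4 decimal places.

μ₂² = 50.9² = 2590.81000
μ₄/μ₂² = 20528.577 / 2590.81000 = 7.92361
β₂ ≈ 7.9236

7.9236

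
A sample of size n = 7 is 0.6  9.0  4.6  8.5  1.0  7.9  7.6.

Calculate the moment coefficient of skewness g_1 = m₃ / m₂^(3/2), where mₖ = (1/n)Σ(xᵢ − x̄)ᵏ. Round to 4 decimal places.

-0.5524

x̄ = (0.6 + 9.0 + 4.6 + 8.5 + 1.0 + 7.9 + 7.6) / 7 = 5.6000
deviations (xᵢ − x̄): -5.0000, 3.4000, -1.0000, 2.9000, -4.6000, 2.3000, 2.0000
Σ(xᵢ − x̄)² = 76.4200 ⇒ m₂ = 76.4200/7 = 10.91714
Σ(xᵢ − x̄)³ = -139.4760 ⇒ m₃ = -139.4760/7 = -19.92514
m₂^(3/2) = 10.91714^(1.5) = 36.07144
g_1 = m₃ / m₂^(3/2) = -19.92514 / 36.07144 ≈ -0.5524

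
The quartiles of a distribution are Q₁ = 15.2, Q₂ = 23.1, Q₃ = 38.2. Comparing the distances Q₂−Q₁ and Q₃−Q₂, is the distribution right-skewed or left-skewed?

Q₂ − Q₁ = 7.9;  Q₃ − Q₂ = 15.1
Q₃ − Q₂ > Q₂ − Q₁ ⇒ the upper half is more spread out ⇒ right-skewed.

right-skewed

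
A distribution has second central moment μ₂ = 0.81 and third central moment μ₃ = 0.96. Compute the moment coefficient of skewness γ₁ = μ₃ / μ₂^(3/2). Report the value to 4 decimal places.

σ = √μ₂ = √0.81 = 0.90000
σ³ = μ₂^(3/2) = 0.72900
γ₁ = μ₃/σ³ = 0.96 / 0.72900 ≈ 1.3169

1.3169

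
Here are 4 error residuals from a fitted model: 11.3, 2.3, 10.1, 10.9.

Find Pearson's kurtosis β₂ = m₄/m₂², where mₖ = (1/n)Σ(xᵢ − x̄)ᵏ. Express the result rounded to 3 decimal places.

x̄ = 8.6500
Σ(xᵢ − x̄)² = 54.5100 ⇒ m₂ = 13.62750
Σ(xᵢ − x̄)⁴ = 1705.2689 ⇒ m₄ = 426.31723
m₂² = 185.70876
β₂ = m₄/m₂² = 426.31723 / 185.70876 ≈ 2.296

2.296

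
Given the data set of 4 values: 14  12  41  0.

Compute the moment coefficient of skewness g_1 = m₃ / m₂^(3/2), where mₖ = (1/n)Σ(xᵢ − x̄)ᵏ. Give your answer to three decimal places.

0.700

x̄ = (14 + 12 + 41 + 0) / 4 = 16.7500
deviations (xᵢ − x̄): -2.7500, -4.7500, 24.2500, -16.7500
Σ(xᵢ − x̄)² = 898.7500 ⇒ m₂ = 898.7500/4 = 224.68750
Σ(xᵢ − x̄)³ = 9433.1250 ⇒ m₃ = 9433.1250/4 = 2358.28125
m₂^(3/2) = 224.68750^(1.5) = 3367.97119
g_1 = m₃ / m₂^(3/2) = 2358.28125 / 3367.97119 ≈ 0.700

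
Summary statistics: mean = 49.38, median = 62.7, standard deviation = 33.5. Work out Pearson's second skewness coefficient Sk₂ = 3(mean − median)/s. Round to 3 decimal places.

-1.193

Sk₂ = 3(49.38 − 62.7) / 33.5 = 3 × -13.3200 / 33.5
    = -39.9600 / 33.5 ≈ -1.193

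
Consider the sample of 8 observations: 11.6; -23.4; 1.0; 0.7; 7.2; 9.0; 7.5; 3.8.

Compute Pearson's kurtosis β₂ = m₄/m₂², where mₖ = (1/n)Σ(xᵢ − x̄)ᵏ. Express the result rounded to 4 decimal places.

4.8727

x̄ = 2.1750
Σ(xᵢ − x̄)² = 849.2950 ⇒ m₂ = 106.16188
Σ(xᵢ − x̄)⁴ = 439337.3465 ⇒ m₄ = 54917.16831
m₂² = 11270.34370
β₂ = m₄/m₂² = 54917.16831 / 11270.34370 ≈ 4.8727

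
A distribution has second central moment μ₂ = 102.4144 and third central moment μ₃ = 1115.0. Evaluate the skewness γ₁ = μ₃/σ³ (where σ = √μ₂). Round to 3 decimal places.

1.076

σ = √μ₂ = √102.4144 = 10.12000
σ³ = μ₂^(3/2) = 1036.43373
γ₁ = μ₃/σ³ = 1115.0 / 1036.43373 ≈ 1.076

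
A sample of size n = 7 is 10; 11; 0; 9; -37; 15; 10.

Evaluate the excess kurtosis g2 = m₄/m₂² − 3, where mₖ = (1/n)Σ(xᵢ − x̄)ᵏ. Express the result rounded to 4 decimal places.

x̄ = 2.5714
Σ(xᵢ − x̄)² = 1949.7143 ⇒ m₂ = 278.53061
Σ(xᵢ − x̄)⁴ = 2488786.0875 ⇒ m₄ = 355540.86964
m₂² = 77579.30196
g2 = m₄/m₂² − 3 = 4.58293 − 3 ≈ 1.5829

1.5829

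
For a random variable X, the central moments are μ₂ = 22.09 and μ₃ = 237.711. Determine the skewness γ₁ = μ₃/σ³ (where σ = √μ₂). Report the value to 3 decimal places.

σ = √μ₂ = √22.09 = 4.70000
σ³ = μ₂^(3/2) = 103.82300
γ₁ = μ₃/σ³ = 237.711 / 103.82300 ≈ 2.290

2.290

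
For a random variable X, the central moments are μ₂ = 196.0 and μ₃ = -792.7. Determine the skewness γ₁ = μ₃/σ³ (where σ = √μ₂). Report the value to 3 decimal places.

-0.289

σ = √μ₂ = √196.0 = 14.00000
σ³ = μ₂^(3/2) = 2744.00000
γ₁ = μ₃/σ³ = -792.7 / 2744.00000 ≈ -0.289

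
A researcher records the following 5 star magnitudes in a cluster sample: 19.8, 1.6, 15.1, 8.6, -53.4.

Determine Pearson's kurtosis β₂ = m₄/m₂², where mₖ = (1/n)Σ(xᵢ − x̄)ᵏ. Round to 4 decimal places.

2.9895

x̄ = -1.6600
Σ(xᵢ − x̄)² = 3534.3520 ⇒ m₂ = 706.87040
Σ(xᵢ − x̄)⁴ = 7468663.8009 ⇒ m₄ = 1493732.76019
m₂² = 499665.76240
β₂ = m₄/m₂² = 1493732.76019 / 499665.76240 ≈ 2.9895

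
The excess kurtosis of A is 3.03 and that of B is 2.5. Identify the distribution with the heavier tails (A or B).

Higher excess kurtosis ⇒ heavier tails relative to the normal distribution.
3.03 vs 2.5: the larger is 3.03, so A has heavier tails.

A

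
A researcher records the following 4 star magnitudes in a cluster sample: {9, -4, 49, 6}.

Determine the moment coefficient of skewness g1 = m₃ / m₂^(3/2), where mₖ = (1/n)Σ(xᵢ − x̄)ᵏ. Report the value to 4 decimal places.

0.9538

x̄ = (9 - 4 + 49 + 6) / 4 = 15.0000
deviations (xᵢ − x̄): -6.0000, -19.0000, 34.0000, -9.0000
Σ(xᵢ − x̄)² = 1634.0000 ⇒ m₂ = 1634.0000/4 = 408.50000
Σ(xᵢ − x̄)³ = 31500.0000 ⇒ m₃ = 31500.0000/4 = 7875.00000
m₂^(3/2) = 408.50000^(1.5) = 8256.34993
g1 = m₃ / m₂^(3/2) = 7875.00000 / 8256.34993 ≈ 0.9538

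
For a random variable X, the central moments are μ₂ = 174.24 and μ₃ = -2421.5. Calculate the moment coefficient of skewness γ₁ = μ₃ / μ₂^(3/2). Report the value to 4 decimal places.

σ = √μ₂ = √174.24 = 13.20000
σ³ = μ₂^(3/2) = 2299.96800
γ₁ = μ₃/σ³ = -2421.5 / 2299.96800 ≈ -1.0528

-1.0528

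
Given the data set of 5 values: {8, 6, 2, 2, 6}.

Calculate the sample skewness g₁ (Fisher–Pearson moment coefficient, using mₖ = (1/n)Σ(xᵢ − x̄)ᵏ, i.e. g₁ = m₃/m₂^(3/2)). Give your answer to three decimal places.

x̄ = (8 + 6 + 2 + 2 + 6) / 5 = 4.8000
deviations (xᵢ − x̄): 3.2000, 1.2000, -2.8000, -2.8000, 1.2000
Σ(xᵢ − x̄)² = 28.8000 ⇒ m₂ = 28.8000/5 = 5.76000
Σ(xᵢ − x̄)³ = -7.6800 ⇒ m₃ = -7.6800/5 = -1.53600
m₂^(3/2) = 5.76000^(1.5) = 13.82400
g₁ = m₃ / m₂^(3/2) = -1.53600 / 13.82400 ≈ -0.111

-0.111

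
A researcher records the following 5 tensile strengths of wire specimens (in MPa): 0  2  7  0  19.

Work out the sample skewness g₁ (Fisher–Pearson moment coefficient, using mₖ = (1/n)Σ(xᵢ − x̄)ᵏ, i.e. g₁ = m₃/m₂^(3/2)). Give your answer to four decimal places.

1.0901

x̄ = (0 + 2 + 7 + 0 + 19) / 5 = 5.6000
deviations (xᵢ − x̄): -5.6000, -3.6000, 1.4000, -5.6000, 13.4000
Σ(xᵢ − x̄)² = 257.2000 ⇒ m₂ = 257.2000/5 = 51.44000
Σ(xᵢ − x̄)³ = 2010.9600 ⇒ m₃ = 2010.9600/5 = 402.19200
m₂^(3/2) = 51.44000^(1.5) = 368.93634
g₁ = m₃ / m₂^(3/2) = 402.19200 / 368.93634 ≈ 1.0901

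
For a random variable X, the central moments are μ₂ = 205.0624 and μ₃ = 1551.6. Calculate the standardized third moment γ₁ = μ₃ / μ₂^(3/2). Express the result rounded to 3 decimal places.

σ = √μ₂ = √205.0624 = 14.32000
σ³ = μ₂^(3/2) = 2936.49357
γ₁ = μ₃/σ³ = 1551.6 / 2936.49357 ≈ 0.528

0.528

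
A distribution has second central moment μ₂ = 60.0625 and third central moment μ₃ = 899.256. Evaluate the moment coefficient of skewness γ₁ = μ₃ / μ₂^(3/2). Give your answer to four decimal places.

σ = √μ₂ = √60.0625 = 7.75000
σ³ = μ₂^(3/2) = 465.48438
γ₁ = μ₃/σ³ = 899.256 / 465.48438 ≈ 1.9319

1.9319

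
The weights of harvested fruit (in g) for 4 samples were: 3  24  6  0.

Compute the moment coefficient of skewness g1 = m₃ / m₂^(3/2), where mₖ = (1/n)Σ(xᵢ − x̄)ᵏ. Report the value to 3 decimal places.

0.979

x̄ = (3 + 24 + 6 + 0) / 4 = 8.2500
deviations (xᵢ − x̄): -5.2500, 15.7500, -2.2500, -8.2500
Σ(xᵢ − x̄)² = 348.7500 ⇒ m₂ = 348.7500/4 = 87.18750
Σ(xᵢ − x̄)³ = 3189.3750 ⇒ m₃ = 3189.3750/4 = 797.34375
m₂^(3/2) = 87.18750^(1.5) = 814.10672
g1 = m₃ / m₂^(3/2) = 797.34375 / 814.10672 ≈ 0.979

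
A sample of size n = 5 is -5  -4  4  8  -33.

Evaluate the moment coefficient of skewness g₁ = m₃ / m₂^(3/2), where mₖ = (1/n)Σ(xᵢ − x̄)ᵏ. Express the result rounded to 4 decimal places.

x̄ = (-5 - 4 + 4 + 8 - 33) / 5 = -6.0000
deviations (xᵢ − x̄): 1.0000, 2.0000, 10.0000, 14.0000, -27.0000
Σ(xᵢ − x̄)² = 1030.0000 ⇒ m₂ = 1030.0000/5 = 206.00000
Σ(xᵢ − x̄)³ = -15930.0000 ⇒ m₃ = -15930.0000/5 = -3186.00000
m₂^(3/2) = 206.00000^(1.5) = 2956.65622
g₁ = m₃ / m₂^(3/2) = -3186.00000 / 2956.65622 ≈ -1.0776

-1.0776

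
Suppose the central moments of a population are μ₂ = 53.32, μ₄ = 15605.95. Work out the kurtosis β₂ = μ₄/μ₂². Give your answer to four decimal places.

μ₂² = 53.32² = 2843.02240
μ₄/μ₂² = 15605.95 / 2843.02240 = 5.48921
β₂ ≈ 5.4892

5.4892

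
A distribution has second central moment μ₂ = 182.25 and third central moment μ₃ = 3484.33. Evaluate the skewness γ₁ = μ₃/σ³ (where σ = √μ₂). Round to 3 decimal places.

1.416

σ = √μ₂ = √182.25 = 13.50000
σ³ = μ₂^(3/2) = 2460.37500
γ₁ = μ₃/σ³ = 3484.33 / 2460.37500 ≈ 1.416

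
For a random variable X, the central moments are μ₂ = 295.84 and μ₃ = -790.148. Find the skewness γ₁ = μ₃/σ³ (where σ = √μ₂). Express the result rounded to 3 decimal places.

-0.155

σ = √μ₂ = √295.84 = 17.20000
σ³ = μ₂^(3/2) = 5088.44800
γ₁ = μ₃/σ³ = -790.148 / 5088.44800 ≈ -0.155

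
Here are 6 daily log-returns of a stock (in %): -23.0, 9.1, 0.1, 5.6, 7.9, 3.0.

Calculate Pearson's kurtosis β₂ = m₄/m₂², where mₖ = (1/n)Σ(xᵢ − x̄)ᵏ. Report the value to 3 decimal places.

3.676

x̄ = 0.4500
Σ(xᵢ − x̄)² = 713.3750 ⇒ m₂ = 118.89583
Σ(xᵢ − x̄)⁴ = 311817.4340 ⇒ m₄ = 51969.57234
m₂² = 14136.21918
β₂ = m₄/m₂² = 51969.57234 / 14136.21918 ≈ 3.676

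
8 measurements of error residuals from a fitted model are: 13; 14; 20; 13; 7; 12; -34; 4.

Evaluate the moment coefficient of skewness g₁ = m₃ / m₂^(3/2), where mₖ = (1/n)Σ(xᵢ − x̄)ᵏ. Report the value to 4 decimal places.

x̄ = (13 + 14 + 20 + 13 + 7 + 12 - 34 + 4) / 8 = 6.1250
deviations (xᵢ − x̄): 6.8750, 7.8750, 13.8750, 6.8750, 0.8750, 5.8750, -40.1250, -2.1250
Σ(xᵢ − x̄)² = 1998.8750 ⇒ m₂ = 1998.8750/8 = 249.85938
Σ(xᵢ − x̄)³ = -60598.5938 ⇒ m₃ = -60598.5938/8 = -7574.82422
m₂^(3/2) = 249.85938^(1.5) = 3949.51233
g₁ = m₃ / m₂^(3/2) = -7574.82422 / 3949.51233 ≈ -1.9179

-1.9179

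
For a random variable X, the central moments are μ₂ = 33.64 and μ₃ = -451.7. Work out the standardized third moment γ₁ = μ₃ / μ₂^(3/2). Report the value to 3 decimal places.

σ = √μ₂ = √33.64 = 5.80000
σ³ = μ₂^(3/2) = 195.11200
γ₁ = μ₃/σ³ = -451.7 / 195.11200 ≈ -2.315

-2.315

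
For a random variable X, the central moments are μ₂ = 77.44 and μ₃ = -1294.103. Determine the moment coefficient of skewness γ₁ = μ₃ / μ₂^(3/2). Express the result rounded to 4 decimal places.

-1.8990

σ = √μ₂ = √77.44 = 8.80000
σ³ = μ₂^(3/2) = 681.47200
γ₁ = μ₃/σ³ = -1294.103 / 681.47200 ≈ -1.8990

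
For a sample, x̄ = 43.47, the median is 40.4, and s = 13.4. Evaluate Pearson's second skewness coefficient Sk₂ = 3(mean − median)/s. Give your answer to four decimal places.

0.6873

Sk₂ = 3(43.47 − 40.4) / 13.4 = 3 × 3.0700 / 13.4
    = 9.2100 / 13.4 ≈ 0.6873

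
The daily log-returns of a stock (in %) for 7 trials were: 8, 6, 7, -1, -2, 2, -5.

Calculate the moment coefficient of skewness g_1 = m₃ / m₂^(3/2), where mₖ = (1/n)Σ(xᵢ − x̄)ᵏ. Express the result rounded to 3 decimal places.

x̄ = (8 + 6 + 7 - 1 - 2 + 2 - 5) / 7 = 2.1429
deviations (xᵢ − x̄): 5.8571, 3.8571, 4.8571, -3.1429, -4.1429, -0.1429, -7.1429
Σ(xᵢ − x̄)² = 150.8571 ⇒ m₂ = 150.8571/7 = 21.55102
Σ(xᵢ − x̄)³ = -93.6735 ⇒ m₃ = -93.6735/7 = -13.38192
m₂^(3/2) = 21.55102^(1.5) = 100.04647
g_1 = m₃ / m₂^(3/2) = -13.38192 / 100.04647 ≈ -0.134

-0.134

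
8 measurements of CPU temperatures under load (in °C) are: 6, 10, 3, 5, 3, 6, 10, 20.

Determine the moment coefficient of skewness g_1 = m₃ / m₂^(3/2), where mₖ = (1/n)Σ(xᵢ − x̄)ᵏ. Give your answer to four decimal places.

1.3391

x̄ = (6 + 10 + 3 + 5 + 3 + 6 + 10 + 20) / 8 = 7.8750
deviations (xᵢ − x̄): -1.8750, 2.1250, -4.8750, -2.8750, -4.8750, -1.8750, 2.1250, 12.1250
Σ(xᵢ − x̄)² = 218.8750 ⇒ m₂ = 218.8750/8 = 27.35938
Σ(xᵢ − x̄)³ = 1533.0938 ⇒ m₃ = 1533.0938/8 = 191.63672
m₂^(3/2) = 27.35938^(1.5) = 143.10647
g_1 = m₃ / m₂^(3/2) = 191.63672 / 143.10647 ≈ 1.3391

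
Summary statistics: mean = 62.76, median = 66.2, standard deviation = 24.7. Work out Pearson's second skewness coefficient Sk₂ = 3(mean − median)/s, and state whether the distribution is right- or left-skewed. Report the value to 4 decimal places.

Sk₂ = 3(62.76 − 66.2) / 24.7 = 3 × -3.4400 / 24.7
    = -10.3200 / 24.7 ≈ -0.4178
Sk₂ < 0 ⇒ mean < median ⇒ left-skewed (negative skew).

-0.4178, left-skewed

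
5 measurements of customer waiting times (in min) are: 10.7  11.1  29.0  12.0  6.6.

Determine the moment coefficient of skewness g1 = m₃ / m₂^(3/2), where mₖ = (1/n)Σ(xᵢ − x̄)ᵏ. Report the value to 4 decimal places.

1.2764

x̄ = (10.7 + 11.1 + 29.0 + 12.0 + 6.6) / 5 = 13.8800
deviations (xᵢ − x̄): -3.1800, -2.7800, 15.1200, -1.8800, -7.2800
Σ(xᵢ − x̄)² = 302.9880 ⇒ m₂ = 302.9880/5 = 60.59760
Σ(xᵢ − x̄)³ = 3010.5343 ⇒ m₃ = 3010.5343/5 = 602.10686
m₂^(3/2) = 60.59760^(1.5) = 471.71875
g1 = m₃ / m₂^(3/2) = 602.10686 / 471.71875 ≈ 1.2764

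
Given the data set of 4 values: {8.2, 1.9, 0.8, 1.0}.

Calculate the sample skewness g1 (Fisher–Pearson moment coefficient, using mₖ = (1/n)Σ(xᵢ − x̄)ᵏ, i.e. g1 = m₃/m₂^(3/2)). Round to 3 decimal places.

x̄ = (8.2 + 1.9 + 0.8 + 1.0) / 4 = 2.9750
deviations (xᵢ − x̄): 5.2250, -1.0750, -2.1750, -1.9750
Σ(xᵢ − x̄)² = 37.0875 ⇒ m₂ = 37.0875/4 = 9.27187
Σ(xᵢ − x̄)³ = 123.4106 ⇒ m₃ = 123.4106/4 = 30.85266
m₂^(3/2) = 9.27187^(1.5) = 28.23263
g1 = m₃ / m₂^(3/2) = 30.85266 / 28.23263 ≈ 1.093

1.093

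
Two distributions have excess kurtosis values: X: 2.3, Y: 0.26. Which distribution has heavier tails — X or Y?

Higher excess kurtosis ⇒ heavier tails relative to the normal distribution.
2.3 vs 0.26: the larger is 2.3, so X has heavier tails.

X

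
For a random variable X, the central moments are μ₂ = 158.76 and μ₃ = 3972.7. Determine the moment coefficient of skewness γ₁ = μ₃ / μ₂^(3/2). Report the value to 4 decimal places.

1.9860

σ = √μ₂ = √158.76 = 12.60000
σ³ = μ₂^(3/2) = 2000.37600
γ₁ = μ₃/σ³ = 3972.7 / 2000.37600 ≈ 1.9860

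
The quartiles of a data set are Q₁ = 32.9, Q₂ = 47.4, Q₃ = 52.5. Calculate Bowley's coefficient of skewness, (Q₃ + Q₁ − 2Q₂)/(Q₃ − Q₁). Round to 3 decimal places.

numerator: Q₃ + Q₁ − 2Q₂ = 52.5 + 32.9 − 2×47.4 = -9.4000
denominator: Q₃ − Q₁ = 52.5 − 32.9 = 19.6000
Bowley skewness = -9.4000 / 19.6000 ≈ -0.480

-0.480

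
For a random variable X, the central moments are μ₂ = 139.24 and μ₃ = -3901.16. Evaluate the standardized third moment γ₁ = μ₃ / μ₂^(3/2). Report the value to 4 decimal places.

-2.3744

σ = √μ₂ = √139.24 = 11.80000
σ³ = μ₂^(3/2) = 1643.03200
γ₁ = μ₃/σ³ = -3901.16 / 1643.03200 ≈ -2.3744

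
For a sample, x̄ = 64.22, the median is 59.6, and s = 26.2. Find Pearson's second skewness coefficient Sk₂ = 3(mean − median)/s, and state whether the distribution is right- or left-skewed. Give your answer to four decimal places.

Sk₂ = 3(64.22 − 59.6) / 26.2 = 3 × 4.6200 / 26.2
    = 13.8600 / 26.2 ≈ 0.5290
Sk₂ > 0 ⇒ mean > median ⇒ right-skewed (positive skew).

0.5290, right-skewed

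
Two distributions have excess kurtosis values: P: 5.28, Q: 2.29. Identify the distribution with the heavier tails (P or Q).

P

Higher excess kurtosis ⇒ heavier tails relative to the normal distribution.
5.28 vs 2.29: the larger is 5.28, so P has heavier tails.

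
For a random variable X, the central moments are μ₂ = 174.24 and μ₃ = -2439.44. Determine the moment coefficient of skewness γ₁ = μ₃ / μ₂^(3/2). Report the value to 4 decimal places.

-1.0606

σ = √μ₂ = √174.24 = 13.20000
σ³ = μ₂^(3/2) = 2299.96800
γ₁ = μ₃/σ³ = -2439.44 / 2299.96800 ≈ -1.0606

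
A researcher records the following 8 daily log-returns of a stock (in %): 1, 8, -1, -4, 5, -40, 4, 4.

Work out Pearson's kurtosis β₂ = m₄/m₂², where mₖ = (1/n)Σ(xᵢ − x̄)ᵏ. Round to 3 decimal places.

5.495

x̄ = -2.8750
Σ(xᵢ − x̄)² = 1672.8750 ⇒ m₂ = 209.10938
Σ(xᵢ − x̄)⁴ = 1922156.3379 ⇒ m₄ = 240269.54224
m₂² = 43726.73071
β₂ = m₄/m₂² = 240269.54224 / 43726.73071 ≈ 5.495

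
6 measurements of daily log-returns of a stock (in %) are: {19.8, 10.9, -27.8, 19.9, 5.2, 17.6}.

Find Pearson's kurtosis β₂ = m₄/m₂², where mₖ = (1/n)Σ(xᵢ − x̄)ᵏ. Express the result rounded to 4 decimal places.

x̄ = 7.6000
Σ(xᵢ − x̄)² = 1669.9400 ⇒ m₂ = 278.32333
Σ(xᵢ − x̄)⁴ = 1625603.7650 ⇒ m₄ = 270933.96083
m₂² = 77463.87788
β₂ = m₄/m₂² = 270933.96083 / 77463.87788 ≈ 3.4976

3.4976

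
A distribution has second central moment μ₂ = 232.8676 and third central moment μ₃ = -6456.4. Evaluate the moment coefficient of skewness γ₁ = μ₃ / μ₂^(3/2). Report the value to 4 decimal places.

-1.8169

σ = √μ₂ = √232.8676 = 15.26000
σ³ = μ₂^(3/2) = 3553.55958
γ₁ = μ₃/σ³ = -6456.4 / 3553.55958 ≈ -1.8169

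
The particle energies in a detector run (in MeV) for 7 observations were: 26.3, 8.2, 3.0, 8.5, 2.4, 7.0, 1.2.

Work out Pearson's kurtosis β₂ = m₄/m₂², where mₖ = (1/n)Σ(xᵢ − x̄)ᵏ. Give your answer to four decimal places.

4.1469

x̄ = 8.0857
Σ(xᵢ − x̄)² = 438.7286 ⇒ m₂ = 62.67551
Σ(xᵢ − x̄)⁴ = 114028.2797 ⇒ m₄ = 16289.75425
m₂² = 3928.21958
β₂ = m₄/m₂² = 16289.75425 / 3928.21958 ≈ 4.1469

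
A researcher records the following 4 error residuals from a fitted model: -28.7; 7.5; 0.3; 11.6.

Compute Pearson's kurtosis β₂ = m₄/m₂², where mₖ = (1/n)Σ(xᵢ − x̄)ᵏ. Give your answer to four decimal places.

x̄ = -2.3250
Σ(xᵢ − x̄)² = 992.9675 ⇒ m₂ = 248.24188
Σ(xᵢ − x̄)⁴ = 530880.9128 ⇒ m₄ = 132720.22821
m₂² = 61624.02850
β₂ = m₄/m₂² = 132720.22821 / 61624.02850 ≈ 2.1537

2.1537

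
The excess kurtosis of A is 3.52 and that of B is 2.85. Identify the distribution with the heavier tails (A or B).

A

Higher excess kurtosis ⇒ heavier tails relative to the normal distribution.
3.52 vs 2.85: the larger is 3.52, so A has heavier tails.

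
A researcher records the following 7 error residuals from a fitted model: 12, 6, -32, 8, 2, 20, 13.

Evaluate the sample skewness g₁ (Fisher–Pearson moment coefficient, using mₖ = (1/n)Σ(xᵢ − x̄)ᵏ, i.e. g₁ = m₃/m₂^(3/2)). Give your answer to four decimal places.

-1.5563

x̄ = (12 + 6 - 32 + 8 + 2 + 20 + 13) / 7 = 4.1429
deviations (xᵢ − x̄): 7.8571, 1.8571, -36.1429, 3.8571, -2.1429, 15.8571, 8.8571
Σ(xᵢ − x̄)² = 1720.8571 ⇒ m₂ = 1720.8571/7 = 245.83673
Σ(xᵢ − x̄)³ = -41992.5306 ⇒ m₃ = -41992.5306/7 = -5998.93294
m₂^(3/2) = 245.83673^(1.5) = 3854.51880
g₁ = m₃ / m₂^(3/2) = -5998.93294 / 3854.51880 ≈ -1.5563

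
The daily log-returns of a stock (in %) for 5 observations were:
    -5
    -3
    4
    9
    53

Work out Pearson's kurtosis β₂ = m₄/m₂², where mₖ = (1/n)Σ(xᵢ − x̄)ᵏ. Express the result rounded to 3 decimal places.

x̄ = 11.6000
Σ(xᵢ − x̄)² = 2267.2000 ⇒ m₂ = 453.44000
Σ(xᵢ − x̄)⁴ = 3062411.2960 ⇒ m₄ = 612482.25920
m₂² = 205607.83360
β₂ = m₄/m₂² = 612482.25920 / 205607.83360 ≈ 2.979

2.979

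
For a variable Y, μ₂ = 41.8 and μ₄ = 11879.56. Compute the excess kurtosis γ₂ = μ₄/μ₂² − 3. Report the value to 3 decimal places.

3.799

μ₂² = 41.8² = 1747.24000
μ₄/μ₂² = 11879.56 / 1747.24000 = 6.79904
γ₂ = 6.79904 − 3 ≈ 3.799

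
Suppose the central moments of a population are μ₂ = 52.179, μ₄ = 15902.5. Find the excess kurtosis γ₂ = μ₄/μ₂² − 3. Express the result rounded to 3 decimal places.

μ₂² = 52.179² = 2722.64804
μ₄/μ₂² = 15902.5 / 2722.64804 = 5.84082
γ₂ = 5.84082 − 3 ≈ 2.841

2.841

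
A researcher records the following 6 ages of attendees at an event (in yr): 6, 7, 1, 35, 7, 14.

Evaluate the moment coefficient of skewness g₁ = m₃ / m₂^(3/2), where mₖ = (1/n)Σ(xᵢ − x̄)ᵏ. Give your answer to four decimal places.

x̄ = (6 + 7 + 1 + 35 + 7 + 14) / 6 = 11.6667
deviations (xᵢ − x̄): -5.6667, -4.6667, -10.6667, 23.3333, -4.6667, 2.3333
Σ(xᵢ − x̄)² = 739.3333 ⇒ m₂ = 739.3333/6 = 123.22222
Σ(xᵢ − x̄)³ = 11117.5556 ⇒ m₃ = 11117.5556/6 = 1852.92593
m₂^(3/2) = 123.22222^(1.5) = 1367.83451
g₁ = m₃ / m₂^(3/2) = 1852.92593 / 1367.83451 ≈ 1.3546

1.3546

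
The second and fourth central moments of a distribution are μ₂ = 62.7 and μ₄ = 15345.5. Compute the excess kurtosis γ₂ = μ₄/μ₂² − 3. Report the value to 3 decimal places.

0.903

μ₂² = 62.7² = 3931.29000
μ₄/μ₂² = 15345.5 / 3931.29000 = 3.90343
γ₂ = 3.90343 − 3 ≈ 0.903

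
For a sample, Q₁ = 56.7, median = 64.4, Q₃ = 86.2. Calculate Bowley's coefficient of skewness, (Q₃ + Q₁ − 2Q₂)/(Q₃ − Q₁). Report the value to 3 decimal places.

numerator: Q₃ + Q₁ − 2Q₂ = 86.2 + 56.7 − 2×64.4 = 14.1000
denominator: Q₃ − Q₁ = 86.2 − 56.7 = 29.5000
Bowley skewness = 14.1000 / 29.5000 ≈ 0.478

0.478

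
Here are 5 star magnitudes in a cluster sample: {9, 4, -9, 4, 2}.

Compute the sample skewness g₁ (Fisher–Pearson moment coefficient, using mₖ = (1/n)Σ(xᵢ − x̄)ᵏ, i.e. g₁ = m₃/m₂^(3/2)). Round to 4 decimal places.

x̄ = (9 + 4 - 9 + 4 + 2) / 5 = 2.0000
deviations (xᵢ − x̄): 7.0000, 2.0000, -11.0000, 2.0000, 0.0000
Σ(xᵢ − x̄)² = 178.0000 ⇒ m₂ = 178.0000/5 = 35.60000
Σ(xᵢ − x̄)³ = -972.0000 ⇒ m₃ = -972.0000/5 = -194.40000
m₂^(3/2) = 35.60000^(1.5) = 212.41002
g₁ = m₃ / m₂^(3/2) = -194.40000 / 212.41002 ≈ -0.9152

-0.9152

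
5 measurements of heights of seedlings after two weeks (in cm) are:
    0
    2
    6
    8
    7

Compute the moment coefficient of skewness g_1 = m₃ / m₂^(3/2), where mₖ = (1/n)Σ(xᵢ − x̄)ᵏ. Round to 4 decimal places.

-0.4071

x̄ = (0 + 2 + 6 + 8 + 7) / 5 = 4.6000
deviations (xᵢ − x̄): -4.6000, -2.6000, 1.4000, 3.4000, 2.4000
Σ(xᵢ − x̄)² = 47.2000 ⇒ m₂ = 47.2000/5 = 9.44000
Σ(xᵢ − x̄)³ = -59.0400 ⇒ m₃ = -59.0400/5 = -11.80800
m₂^(3/2) = 9.44000^(1.5) = 29.00401
g_1 = m₃ / m₂^(3/2) = -11.80800 / 29.00401 ≈ -0.4071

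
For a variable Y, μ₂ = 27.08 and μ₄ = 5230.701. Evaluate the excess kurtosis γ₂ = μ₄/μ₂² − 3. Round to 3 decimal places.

4.133

μ₂² = 27.08² = 733.32640
μ₄/μ₂² = 5230.701 / 733.32640 = 7.13284
γ₂ = 7.13284 − 3 ≈ 4.133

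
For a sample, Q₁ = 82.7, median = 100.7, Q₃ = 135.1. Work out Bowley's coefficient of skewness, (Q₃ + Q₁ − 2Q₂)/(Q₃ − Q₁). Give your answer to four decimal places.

0.3130

numerator: Q₃ + Q₁ − 2Q₂ = 135.1 + 82.7 − 2×100.7 = 16.4000
denominator: Q₃ − Q₁ = 135.1 − 82.7 = 52.4000
Bowley skewness = 16.4000 / 52.4000 ≈ 0.3130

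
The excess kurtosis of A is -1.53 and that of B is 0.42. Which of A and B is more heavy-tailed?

B

Higher excess kurtosis ⇒ heavier tails relative to the normal distribution.
-1.53 vs 0.42: the larger is 0.42, so B has heavier tails. (B is leptokurtic — heavier-than-normal tails; the other is platykurtic.)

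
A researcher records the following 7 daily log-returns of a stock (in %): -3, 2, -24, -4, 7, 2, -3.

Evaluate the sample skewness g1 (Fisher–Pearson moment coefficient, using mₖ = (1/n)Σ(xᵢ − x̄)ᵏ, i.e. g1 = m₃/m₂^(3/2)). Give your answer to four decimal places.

x̄ = (-3 + 2 - 24 - 4 + 7 + 2 - 3) / 7 = -3.2857
deviations (xᵢ − x̄): 0.2857, 5.2857, -20.7143, -0.7143, 10.2857, 5.2857, 0.2857
Σ(xᵢ − x̄)² = 591.4286 ⇒ m₂ = 591.4286/7 = 84.48980
Σ(xᵢ − x̄)³ = -7504.8980 ⇒ m₃ = -7504.8980/7 = -1072.12828
m₂^(3/2) = 84.48980^(1.5) = 776.61610
g1 = m₃ / m₂^(3/2) = -1072.12828 / 776.61610 ≈ -1.3805

-1.3805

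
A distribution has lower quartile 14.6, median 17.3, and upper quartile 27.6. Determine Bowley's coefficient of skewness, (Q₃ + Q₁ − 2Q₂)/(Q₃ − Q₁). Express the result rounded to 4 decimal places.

numerator: Q₃ + Q₁ − 2Q₂ = 27.6 + 14.6 − 2×17.3 = 7.6000
denominator: Q₃ − Q₁ = 27.6 − 14.6 = 13.0000
Bowley skewness = 7.6000 / 13.0000 ≈ 0.5846

0.5846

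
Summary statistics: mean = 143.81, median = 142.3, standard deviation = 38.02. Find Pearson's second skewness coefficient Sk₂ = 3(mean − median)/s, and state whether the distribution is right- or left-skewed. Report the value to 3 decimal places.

Sk₂ = 3(143.81 − 142.3) / 38.02 = 3 × 1.5100 / 38.02
    = 4.5300 / 38.02 ≈ 0.119
Sk₂ > 0 ⇒ mean > median ⇒ right-skewed (positive skew).

0.119, right-skewed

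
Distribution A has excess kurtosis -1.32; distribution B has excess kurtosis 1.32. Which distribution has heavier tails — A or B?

B

Higher excess kurtosis ⇒ heavier tails relative to the normal distribution.
-1.32 vs 1.32: the larger is 1.32, so B has heavier tails. (B is leptokurtic — heavier-than-normal tails; the other is platykurtic.)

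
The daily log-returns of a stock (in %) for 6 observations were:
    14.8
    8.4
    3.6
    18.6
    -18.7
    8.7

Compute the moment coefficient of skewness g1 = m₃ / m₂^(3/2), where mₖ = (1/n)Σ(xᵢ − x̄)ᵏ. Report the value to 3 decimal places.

x̄ = (14.8 + 8.4 + 3.6 + 18.6 - 18.7 + 8.7) / 6 = 5.9000
deviations (xᵢ − x̄): 8.9000, 2.5000, -2.3000, 12.7000, -24.6000, 2.8000
Σ(xᵢ − x̄)² = 865.0400 ⇒ m₂ = 865.0400/6 = 144.17333
Σ(xᵢ − x̄)³ = -12108.1740 ⇒ m₃ = -12108.1740/6 = -2018.02900
m₂^(3/2) = 144.17333^(1.5) = 1731.12094
g1 = m₃ / m₂^(3/2) = -2018.02900 / 1731.12094 ≈ -1.166

-1.166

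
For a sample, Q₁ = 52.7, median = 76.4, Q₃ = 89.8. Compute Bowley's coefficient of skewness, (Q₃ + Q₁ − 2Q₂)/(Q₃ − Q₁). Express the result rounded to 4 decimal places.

numerator: Q₃ + Q₁ − 2Q₂ = 89.8 + 52.7 − 2×76.4 = -10.3000
denominator: Q₃ − Q₁ = 89.8 − 52.7 = 37.1000
Bowley skewness = -10.3000 / 37.1000 ≈ -0.2776

-0.2776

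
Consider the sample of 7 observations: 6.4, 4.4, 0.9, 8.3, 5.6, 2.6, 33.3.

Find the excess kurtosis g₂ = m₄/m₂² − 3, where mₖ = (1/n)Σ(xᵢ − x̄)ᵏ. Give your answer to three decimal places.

x̄ = 8.7857
Σ(xᵢ − x̄)² = 736.7086 ⇒ m₂ = 105.24408
Σ(xᵢ − x̄)⁴ = 366977.5340 ⇒ m₄ = 52425.36200
m₂² = 11076.31672
g₂ = m₄/m₂² − 3 = 4.73310 − 3 ≈ 1.733

1.733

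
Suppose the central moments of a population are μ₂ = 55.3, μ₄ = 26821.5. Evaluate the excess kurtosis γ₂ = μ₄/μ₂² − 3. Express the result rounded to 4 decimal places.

5.7707

μ₂² = 55.3² = 3058.09000
μ₄/μ₂² = 26821.5 / 3058.09000 = 8.77067
γ₂ = 8.77067 − 3 ≈ 5.7707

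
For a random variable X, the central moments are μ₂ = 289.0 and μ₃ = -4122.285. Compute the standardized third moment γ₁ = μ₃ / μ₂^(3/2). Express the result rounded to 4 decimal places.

-0.8391

σ = √μ₂ = √289.0 = 17.00000
σ³ = μ₂^(3/2) = 4913.00000
γ₁ = μ₃/σ³ = -4122.285 / 4913.00000 ≈ -0.8391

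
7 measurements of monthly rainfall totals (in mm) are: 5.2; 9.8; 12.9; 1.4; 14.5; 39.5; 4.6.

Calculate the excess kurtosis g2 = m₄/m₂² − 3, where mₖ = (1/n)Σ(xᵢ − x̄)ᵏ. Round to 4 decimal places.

x̄ = 12.5571
Σ(xᵢ − x̄)² = 979.3371 ⇒ m₂ = 139.90531
Σ(xᵢ − x̄)⁴ = 549462.7918 ⇒ m₄ = 78494.68454
m₂² = 19573.49468
g2 = m₄/m₂² − 3 = 4.01025 − 3 ≈ 1.0103

1.0103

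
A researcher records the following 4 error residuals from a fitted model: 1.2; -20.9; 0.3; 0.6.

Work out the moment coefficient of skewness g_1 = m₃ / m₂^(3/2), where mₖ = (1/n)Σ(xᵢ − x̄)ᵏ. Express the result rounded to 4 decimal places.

x̄ = (1.2 - 20.9 + 0.3 + 0.6) / 4 = -4.7000
deviations (xᵢ − x̄): 5.9000, -16.2000, 5.0000, 5.3000
Σ(xᵢ − x̄)² = 350.3400 ⇒ m₂ = 350.3400/4 = 87.58500
Σ(xᵢ − x̄)³ = -3772.2720 ⇒ m₃ = -3772.2720/4 = -943.06800
m₂^(3/2) = 87.58500^(1.5) = 819.68050
g_1 = m₃ / m₂^(3/2) = -943.06800 / 819.68050 ≈ -1.1505

-1.1505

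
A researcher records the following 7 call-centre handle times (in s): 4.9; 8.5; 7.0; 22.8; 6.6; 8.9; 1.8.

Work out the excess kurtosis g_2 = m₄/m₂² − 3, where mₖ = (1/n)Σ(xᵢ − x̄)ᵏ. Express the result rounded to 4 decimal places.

1.1435

x̄ = 8.6429
Σ(xᵢ − x̄)² = 268.2171 ⇒ m₂ = 38.31673
Σ(xᵢ − x̄)⁴ = 42583.5668 ⇒ m₄ = 6083.36669
m₂² = 1468.17216
g_2 = m₄/m₂² − 3 = 4.14350 − 3 ≈ 1.1435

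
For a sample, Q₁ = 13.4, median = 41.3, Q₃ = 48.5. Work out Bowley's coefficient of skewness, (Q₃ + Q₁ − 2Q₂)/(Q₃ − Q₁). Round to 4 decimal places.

numerator: Q₃ + Q₁ − 2Q₂ = 48.5 + 13.4 − 2×41.3 = -20.7000
denominator: Q₃ − Q₁ = 48.5 − 13.4 = 35.1000
Bowley skewness = -20.7000 / 35.1000 ≈ -0.5897

-0.5897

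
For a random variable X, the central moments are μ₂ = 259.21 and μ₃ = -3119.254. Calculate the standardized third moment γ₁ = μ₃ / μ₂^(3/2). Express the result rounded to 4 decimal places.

-0.7474

σ = √μ₂ = √259.21 = 16.10000
σ³ = μ₂^(3/2) = 4173.28100
γ₁ = μ₃/σ³ = -3119.254 / 4173.28100 ≈ -0.7474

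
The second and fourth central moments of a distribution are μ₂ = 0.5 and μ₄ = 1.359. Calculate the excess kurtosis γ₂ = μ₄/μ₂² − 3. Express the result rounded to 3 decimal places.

μ₂² = 0.5² = 0.25000
μ₄/μ₂² = 1.359 / 0.25000 = 5.43600
γ₂ = 5.43600 − 3 ≈ 2.436

2.436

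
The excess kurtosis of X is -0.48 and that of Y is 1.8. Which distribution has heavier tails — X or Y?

Higher excess kurtosis ⇒ heavier tails relative to the normal distribution.
-0.48 vs 1.8: the larger is 1.8, so Y has heavier tails. (Y is leptokurtic — heavier-than-normal tails; the other is platykurtic.)

Y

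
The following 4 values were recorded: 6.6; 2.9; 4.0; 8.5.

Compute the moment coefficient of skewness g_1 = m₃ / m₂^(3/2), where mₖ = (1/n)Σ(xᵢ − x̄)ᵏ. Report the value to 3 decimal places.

0.175

x̄ = (6.6 + 2.9 + 4.0 + 8.5) / 4 = 5.5000
deviations (xᵢ − x̄): 1.1000, -2.6000, -1.5000, 3.0000
Σ(xᵢ − x̄)² = 19.2200 ⇒ m₂ = 19.2200/4 = 4.80500
Σ(xᵢ − x̄)³ = 7.3800 ⇒ m₃ = 7.3800/4 = 1.84500
m₂^(3/2) = 4.80500^(1.5) = 10.53271
g_1 = m₃ / m₂^(3/2) = 1.84500 / 10.53271 ≈ 0.175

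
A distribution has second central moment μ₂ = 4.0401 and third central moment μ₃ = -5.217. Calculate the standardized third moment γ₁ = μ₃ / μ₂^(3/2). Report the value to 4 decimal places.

σ = √μ₂ = √4.0401 = 2.01000
σ³ = μ₂^(3/2) = 8.12060
γ₁ = μ₃/σ³ = -5.217 / 8.12060 ≈ -0.6424

-0.6424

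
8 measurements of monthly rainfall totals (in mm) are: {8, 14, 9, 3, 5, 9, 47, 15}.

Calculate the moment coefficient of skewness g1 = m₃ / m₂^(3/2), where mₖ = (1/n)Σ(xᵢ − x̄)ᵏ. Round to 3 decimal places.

x̄ = (8 + 14 + 9 + 3 + 5 + 9 + 47 + 15) / 8 = 13.7500
deviations (xᵢ − x̄): -5.7500, 0.2500, -4.7500, -10.7500, -8.7500, -4.7500, 33.2500, 1.2500
Σ(xᵢ − x̄)² = 1377.5000 ⇒ m₂ = 1377.5000/8 = 172.18750
Σ(xᵢ − x̄)³ = 34445.2500 ⇒ m₃ = 34445.2500/8 = 4305.65625
m₂^(3/2) = 172.18750^(1.5) = 2259.44842
g1 = m₃ / m₂^(3/2) = 4305.65625 / 2259.44842 ≈ 1.906

1.906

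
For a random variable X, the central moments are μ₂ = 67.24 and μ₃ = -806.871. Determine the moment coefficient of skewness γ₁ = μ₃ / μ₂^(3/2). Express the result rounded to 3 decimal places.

σ = √μ₂ = √67.24 = 8.20000
σ³ = μ₂^(3/2) = 551.36800
γ₁ = μ₃/σ³ = -806.871 / 551.36800 ≈ -1.463

-1.463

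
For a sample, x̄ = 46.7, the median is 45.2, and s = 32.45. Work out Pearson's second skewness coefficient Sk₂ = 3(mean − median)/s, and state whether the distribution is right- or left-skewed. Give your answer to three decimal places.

Sk₂ = 3(46.7 − 45.2) / 32.45 = 3 × 1.5000 / 32.45
    = 4.5000 / 32.45 ≈ 0.139
Sk₂ > 0 ⇒ mean > median ⇒ right-skewed (positive skew).

0.139, right-skewed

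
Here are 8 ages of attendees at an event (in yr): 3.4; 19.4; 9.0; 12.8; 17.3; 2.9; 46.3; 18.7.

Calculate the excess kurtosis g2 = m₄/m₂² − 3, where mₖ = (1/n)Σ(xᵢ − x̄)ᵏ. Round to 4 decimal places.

0.9916

x̄ = 16.2250
Σ(xᵢ − x̄)² = 1327.8350 ⇒ m₂ = 165.97937
Σ(xᵢ − x̄)⁴ = 879713.2922 ⇒ m₄ = 109964.16152
m₂² = 27549.15293
g2 = m₄/m₂² − 3 = 3.99156 − 3 ≈ 0.9916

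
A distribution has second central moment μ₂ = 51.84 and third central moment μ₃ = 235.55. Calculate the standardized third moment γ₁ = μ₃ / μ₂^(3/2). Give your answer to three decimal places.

σ = √μ₂ = √51.84 = 7.20000
σ³ = μ₂^(3/2) = 373.24800
γ₁ = μ₃/σ³ = 235.55 / 373.24800 ≈ 0.631

0.631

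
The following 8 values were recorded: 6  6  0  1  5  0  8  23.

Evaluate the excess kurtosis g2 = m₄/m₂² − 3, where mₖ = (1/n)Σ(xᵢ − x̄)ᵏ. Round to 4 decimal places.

x̄ = 6.1250
Σ(xᵢ − x̄)² = 390.8750 ⇒ m₂ = 48.85938
Σ(xᵢ − x̄)⁴ = 84610.1504 ⇒ m₄ = 10576.26880
m₂² = 2387.23853
g2 = m₄/m₂² − 3 = 4.43034 − 3 ≈ 1.4303

1.4303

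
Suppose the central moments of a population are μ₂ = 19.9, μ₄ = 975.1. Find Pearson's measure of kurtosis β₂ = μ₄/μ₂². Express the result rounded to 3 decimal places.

2.462

μ₂² = 19.9² = 396.01000
μ₄/μ₂² = 975.1 / 396.01000 = 2.46231
β₂ ≈ 2.462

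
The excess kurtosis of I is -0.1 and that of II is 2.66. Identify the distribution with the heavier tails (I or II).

Higher excess kurtosis ⇒ heavier tails relative to the normal distribution.
-0.1 vs 2.66: the larger is 2.66, so II has heavier tails. (II is leptokurtic — heavier-than-normal tails; the other is platykurtic.)

II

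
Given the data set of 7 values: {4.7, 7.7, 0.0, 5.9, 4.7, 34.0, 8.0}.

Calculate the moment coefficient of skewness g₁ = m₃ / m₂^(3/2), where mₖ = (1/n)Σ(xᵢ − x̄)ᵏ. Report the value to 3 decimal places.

x̄ = (4.7 + 7.7 + 0.0 + 5.9 + 4.7 + 34.0 + 8.0) / 7 = 9.2857
deviations (xᵢ − x̄): -4.5857, -1.5857, -9.2857, -3.3857, -4.5857, 24.7143, -1.2857
Σ(xᵢ − x̄)² = 754.7086 ⇒ m₂ = 754.7086/7 = 107.81551
Σ(xᵢ − x̄)³ = 14056.9417 ⇒ m₃ = 14056.9417/7 = 2008.13452
m₂^(3/2) = 107.81551^(1.5) = 1119.49424
g₁ = m₃ / m₂^(3/2) = 2008.13452 / 1119.49424 ≈ 1.794

1.794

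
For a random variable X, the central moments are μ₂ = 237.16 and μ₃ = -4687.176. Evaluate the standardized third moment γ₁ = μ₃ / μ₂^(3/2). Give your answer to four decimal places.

σ = √μ₂ = √237.16 = 15.40000
σ³ = μ₂^(3/2) = 3652.26400
γ₁ = μ₃/σ³ = -4687.176 / 3652.26400 ≈ -1.2834

-1.2834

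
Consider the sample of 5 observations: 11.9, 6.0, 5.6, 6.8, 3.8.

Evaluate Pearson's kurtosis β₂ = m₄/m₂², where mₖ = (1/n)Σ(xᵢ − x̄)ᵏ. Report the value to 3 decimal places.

2.733

x̄ = 6.8200
Σ(xᵢ − x̄)² = 37.0880 ⇒ m₂ = 7.41760
Σ(xᵢ − x̄)⁴ = 751.8194 ⇒ m₄ = 150.36389
m₂² = 55.02079
β₂ = m₄/m₂² = 150.36389 / 55.02079 ≈ 2.733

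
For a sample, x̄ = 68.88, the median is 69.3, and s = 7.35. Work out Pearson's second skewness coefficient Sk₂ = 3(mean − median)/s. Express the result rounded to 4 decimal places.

-0.1714

Sk₂ = 3(68.88 − 69.3) / 7.35 = 3 × -0.4200 / 7.35
    = -1.2600 / 7.35 ≈ -0.1714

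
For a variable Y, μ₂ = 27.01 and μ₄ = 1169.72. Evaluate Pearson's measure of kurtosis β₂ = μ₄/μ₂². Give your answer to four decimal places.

μ₂² = 27.01² = 729.54010
μ₄/μ₂² = 1169.72 / 729.54010 = 1.60337
β₂ ≈ 1.6034

1.6034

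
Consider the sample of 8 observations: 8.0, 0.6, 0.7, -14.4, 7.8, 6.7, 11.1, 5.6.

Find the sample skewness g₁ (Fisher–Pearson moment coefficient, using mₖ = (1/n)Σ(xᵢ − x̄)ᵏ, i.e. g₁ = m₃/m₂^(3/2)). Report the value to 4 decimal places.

x̄ = (8.0 + 0.6 + 0.7 - 14.4 + 7.8 + 6.7 + 11.1 + 5.6) / 8 = 3.2625
deviations (xᵢ − x̄): 4.7375, -2.6625, -2.5625, -17.6625, 4.5375, 3.4375, 7.8375, 2.3375
Σ(xᵢ − x̄)² = 447.3588 ⇒ m₂ = 447.3588/8 = 55.91984
Σ(xᵢ − x̄)³ = -4811.1927 ⇒ m₃ = -4811.1927/8 = -601.39909
m₂^(3/2) = 55.91984^(1.5) = 418.16620
g₁ = m₃ / m₂^(3/2) = -601.39909 / 418.16620 ≈ -1.4382

-1.4382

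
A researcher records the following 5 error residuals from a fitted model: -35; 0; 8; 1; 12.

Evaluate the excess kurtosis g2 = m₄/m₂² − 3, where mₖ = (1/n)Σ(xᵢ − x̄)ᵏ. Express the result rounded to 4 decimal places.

-0.0781

x̄ = -2.8000
Σ(xᵢ − x̄)² = 1394.8000 ⇒ m₂ = 278.96000
Σ(xᵢ − x̄)⁴ = 1136890.5760 ⇒ m₄ = 227378.11520
m₂² = 77818.68160
g2 = m₄/m₂² − 3 = 2.92190 − 3 ≈ -0.0781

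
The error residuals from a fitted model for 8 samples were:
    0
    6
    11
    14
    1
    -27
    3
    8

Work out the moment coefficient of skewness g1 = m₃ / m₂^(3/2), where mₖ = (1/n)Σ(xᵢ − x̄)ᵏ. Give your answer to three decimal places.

x̄ = (0 + 6 + 11 + 14 + 1 - 27 + 3 + 8) / 8 = 2.0000
deviations (xᵢ − x̄): -2.0000, 4.0000, 9.0000, 12.0000, -1.0000, -29.0000, 1.0000, 6.0000
Σ(xᵢ − x̄)² = 1124.0000 ⇒ m₂ = 1124.0000/8 = 140.50000
Σ(xᵢ − x̄)³ = -21660.0000 ⇒ m₃ = -21660.0000/8 = -2707.50000
m₂^(3/2) = 140.50000^(1.5) = 1665.38438
g1 = m₃ / m₂^(3/2) = -2707.50000 / 1665.38438 ≈ -1.626

-1.626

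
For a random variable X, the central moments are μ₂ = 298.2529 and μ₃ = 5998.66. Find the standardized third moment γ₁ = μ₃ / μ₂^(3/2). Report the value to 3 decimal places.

σ = √μ₂ = √298.2529 = 17.27000
σ³ = μ₂^(3/2) = 5150.82758
γ₁ = μ₃/σ³ = 5998.66 / 5150.82758 ≈ 1.165

1.165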